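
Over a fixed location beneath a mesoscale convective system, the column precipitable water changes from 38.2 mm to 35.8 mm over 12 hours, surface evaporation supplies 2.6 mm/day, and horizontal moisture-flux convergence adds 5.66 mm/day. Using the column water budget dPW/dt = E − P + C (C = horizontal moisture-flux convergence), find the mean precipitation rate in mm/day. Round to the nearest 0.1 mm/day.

P ≈ 13.1 mm/day

dPW/dt = (35.8 − 38.2) mm / (12/24 day) = -4.800 mm/day.
P = E + C − dPW/dt = 2.6 + (5.66) − (-4.800) = 13.1 mm/day.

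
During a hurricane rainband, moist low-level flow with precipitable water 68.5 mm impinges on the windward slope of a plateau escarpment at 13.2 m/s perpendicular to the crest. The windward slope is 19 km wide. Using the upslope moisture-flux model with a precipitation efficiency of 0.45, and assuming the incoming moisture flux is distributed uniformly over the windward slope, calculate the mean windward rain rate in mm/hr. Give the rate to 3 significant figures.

Incoming column moisture flux per unit ridge length: F = V × PW = 13.2 × 68.5 = 904.2 mm·m/s.
Spread over the 19 km slope with efficiency ε = 0.45: R = ε·F/W = 0.45 × 904.2 / 19000 m = 2.142e-02 mm/s.
R = 2.142e-02 × 3600 = 77.1 mm/hr.

R ≈ 77.1 mm/hr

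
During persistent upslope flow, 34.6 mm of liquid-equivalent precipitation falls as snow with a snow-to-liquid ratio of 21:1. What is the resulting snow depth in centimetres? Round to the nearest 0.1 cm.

snow depth ≈ 72.7 cm

Snow depth = liquid × ratio = 34.6 mm × 21 = 726.6 mm = 72.7 cm.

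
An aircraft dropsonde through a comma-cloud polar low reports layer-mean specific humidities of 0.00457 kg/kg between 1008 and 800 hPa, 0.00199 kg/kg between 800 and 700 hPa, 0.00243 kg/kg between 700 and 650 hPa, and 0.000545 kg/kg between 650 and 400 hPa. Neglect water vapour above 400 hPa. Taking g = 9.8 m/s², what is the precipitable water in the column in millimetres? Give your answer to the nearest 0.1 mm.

PW ≈ 14.4 mm

Precipitable water is the column-integrated vapour mass per unit area: PW = (1/g) Σ q̄ Δp, with q in kg/kg and Δp in Pa (1 kg/m² of water = 1 mm).
Layer 1008–800 hPa: Δp = 208 hPa = 20800 Pa, q̄ = 0.00457 kg/kg → 0.00457 × 20800 / 9.8 = 9.70 mm
Layer 800–700 hPa: Δp = 100 hPa = 10000 Pa, q̄ = 0.00199 kg/kg → 0.00199 × 10000 / 9.8 = 2.03 mm
Layer 700–650 hPa: Δp = 50 hPa = 5000 Pa, q̄ = 0.00243 kg/kg → 0.00243 × 5000 / 9.8 = 1.24 mm
Layer 650–400 hPa: Δp = 250 hPa = 25000 Pa, q̄ = 0.000545 kg/kg → 0.000545 × 25000 / 9.8 = 1.39 mm
PW = 9.70 + 2.03 + 1.24 + 1.39 = 14.36 ≈ 14.4 mm.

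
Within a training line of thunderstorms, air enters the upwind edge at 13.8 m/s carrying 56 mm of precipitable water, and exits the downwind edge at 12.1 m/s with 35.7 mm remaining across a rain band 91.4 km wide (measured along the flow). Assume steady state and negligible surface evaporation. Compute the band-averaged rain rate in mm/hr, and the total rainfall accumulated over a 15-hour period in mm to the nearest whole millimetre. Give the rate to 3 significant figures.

R ≈ 13.4 mm/hr; total ≈ 201 mm

Column moisture flux per unit crosswind length is F = V × PW.
Inflow: F_in = 13.8 × 56 = 772.8 mm·m/s
Outflow: F_out = 12.1 × 35.7 = 431.97 mm·m/s
Steady-state rate R = (F_in − F_out)/L = (772.8 − 431.97) / 91400 m = 3.729e-03 mm/s.
R = 3.729e-03 × 3600 = 13.4 mm/hr.
Over 15 h: total = 13.4 × 15 = 201 mm.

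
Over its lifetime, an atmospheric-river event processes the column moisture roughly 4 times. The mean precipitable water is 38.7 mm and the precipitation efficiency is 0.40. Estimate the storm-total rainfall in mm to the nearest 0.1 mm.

Each cycle deposits ε × PW = 0.40 × 38.7 = 15.48 mm.
Over 4 cycles: 4 × 15.48 = 61.9 mm.

rainfall ≈ 61.9 mm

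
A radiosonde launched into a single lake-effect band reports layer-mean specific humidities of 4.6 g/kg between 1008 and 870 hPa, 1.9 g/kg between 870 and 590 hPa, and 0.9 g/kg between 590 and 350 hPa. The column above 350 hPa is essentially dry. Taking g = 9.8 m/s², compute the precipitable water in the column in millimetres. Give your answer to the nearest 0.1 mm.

Precipitable water is the column-integrated vapour mass per unit area: PW = (1/g) Σ q̄ Δp, with q in kg/kg and Δp in Pa (1 kg/m² of water = 1 mm).
Layer 1008–870 hPa: Δp = 138 hPa = 13800 Pa, q̄ = 0.0046 kg/kg → 0.0046 × 13800 / 9.8 = 6.48 mm
Layer 870–590 hPa: Δp = 280 hPa = 28000 Pa, q̄ = 0.0019 kg/kg → 0.0019 × 28000 / 9.8 = 5.43 mm
Layer 590–350 hPa: Δp = 240 hPa = 24000 Pa, q̄ = 0.0009 kg/kg → 0.0009 × 24000 / 9.8 = 2.20 mm
PW = 6.48 + 5.43 + 2.20 = 14.11 ≈ 14.1 mm.

PW ≈ 14.1 mm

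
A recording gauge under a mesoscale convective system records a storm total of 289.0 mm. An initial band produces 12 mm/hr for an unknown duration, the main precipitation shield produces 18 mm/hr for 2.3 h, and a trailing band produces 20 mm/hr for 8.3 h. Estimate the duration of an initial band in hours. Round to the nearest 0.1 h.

duration ≈ 6.8 h

Known phases: 18 × 2.3 + 20 × 8.3 = 41.4 + 166 = 207.4 mm.
Remaining depth = 289.0 − 207.4 = 81.6 mm.
Duration = 81.6 / 12 = 6.8 h.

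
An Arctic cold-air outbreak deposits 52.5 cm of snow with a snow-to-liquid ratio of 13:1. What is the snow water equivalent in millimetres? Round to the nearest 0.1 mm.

SWE = snow depth / ratio = 52.5 cm / 13 = 4.038 cm = 40.4 mm.

SWE ≈ 40.4 mm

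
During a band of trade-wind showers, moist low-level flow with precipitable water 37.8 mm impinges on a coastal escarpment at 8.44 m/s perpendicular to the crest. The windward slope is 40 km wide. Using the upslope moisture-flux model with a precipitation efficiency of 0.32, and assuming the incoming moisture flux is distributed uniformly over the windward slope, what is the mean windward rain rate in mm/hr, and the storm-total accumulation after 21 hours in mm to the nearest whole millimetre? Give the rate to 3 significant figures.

Incoming column moisture flux per unit ridge length: F = V × PW = 8.44 × 37.8 = 319.032 mm·m/s.
Spread over the 40 km slope with efficiency ε = 0.32: R = ε·F/W = 0.32 × 319.032 / 40000 m = 2.552e-03 mm/s.
R = 2.552e-03 × 3600 = 9.19 mm/hr.
Over 21 h: total = 9.19 × 21 = 192.99 ≈ 193 mm.

R ≈ 9.19 mm/hr; total ≈ 193 mm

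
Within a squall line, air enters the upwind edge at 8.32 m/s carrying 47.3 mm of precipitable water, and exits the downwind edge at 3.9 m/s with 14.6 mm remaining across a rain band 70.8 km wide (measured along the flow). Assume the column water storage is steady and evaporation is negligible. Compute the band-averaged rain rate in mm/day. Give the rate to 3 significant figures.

Column moisture flux per unit crosswind length is F = V × PW.
Inflow: F_in = 8.32 × 47.3 = 393.536 mm·m/s
Outflow: F_out = 3.9 × 14.6 = 56.94 mm·m/s
Steady-state rate R = (F_in − F_out)/L = (393.536 − 56.94) / 70800 m = 4.754e-03 mm/s.
R = 4.754e-03 × 3600 × 24 = 411 mm/day.

R ≈ 411 mm/day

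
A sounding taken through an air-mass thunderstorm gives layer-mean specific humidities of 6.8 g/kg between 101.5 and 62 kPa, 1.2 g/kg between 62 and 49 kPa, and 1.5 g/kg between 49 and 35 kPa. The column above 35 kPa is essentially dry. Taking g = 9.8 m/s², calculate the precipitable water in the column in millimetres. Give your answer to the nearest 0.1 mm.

PW ≈ 31.1 mm

Precipitable water is the column-integrated vapour mass per unit area: PW = (1/g) Σ q̄ Δp, with q in kg/kg and Δp in Pa (1 kg/m² of water = 1 mm).
Layer 101.5–62 kPa: Δp = 395 hPa = 39500 Pa, q̄ = 0.0068 kg/kg → 0.0068 × 39500 / 9.8 = 27.41 mm
Layer 62–49 kPa: Δp = 130 hPa = 13000 Pa, q̄ = 0.0012 kg/kg → 0.0012 × 13000 / 9.8 = 1.59 mm
Layer 49–35 kPa: Δp = 140 hPa = 14000 Pa, q̄ = 0.0015 kg/kg → 0.0015 × 14000 / 9.8 = 2.14 mm
PW = 27.41 + 1.59 + 2.14 = 31.14 ≈ 31.1 mm.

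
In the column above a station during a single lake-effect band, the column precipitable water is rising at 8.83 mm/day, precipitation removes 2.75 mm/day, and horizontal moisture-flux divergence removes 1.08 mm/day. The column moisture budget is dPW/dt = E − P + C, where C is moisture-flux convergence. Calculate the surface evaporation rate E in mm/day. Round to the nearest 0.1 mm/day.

E ≈ 12.7 mm/day

dPW/dt = +8.83 mm/day.
E = dPW/dt + P − C = (+8.83) + 2.75 − (-1.08) = 12.7 mm/day.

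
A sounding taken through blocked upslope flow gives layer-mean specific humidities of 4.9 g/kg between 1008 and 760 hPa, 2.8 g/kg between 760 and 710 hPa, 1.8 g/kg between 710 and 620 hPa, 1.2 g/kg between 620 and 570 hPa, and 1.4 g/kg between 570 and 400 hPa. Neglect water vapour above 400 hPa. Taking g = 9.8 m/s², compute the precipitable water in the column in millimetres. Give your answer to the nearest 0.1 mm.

Precipitable water is the column-integrated vapour mass per unit area: PW = (1/g) Σ q̄ Δp, with q in kg/kg and Δp in Pa (1 kg/m² of water = 1 mm).
Layer 1008–760 hPa: Δp = 248 hPa = 24800 Pa, q̄ = 0.0049 kg/kg → 0.0049 × 24800 / 9.8 = 12.40 mm
Layer 760–710 hPa: Δp = 50 hPa = 5000 Pa, q̄ = 0.0028 kg/kg → 0.0028 × 5000 / 9.8 = 1.43 mm
Layer 710–620 hPa: Δp = 90 hPa = 9000 Pa, q̄ = 0.0018 kg/kg → 0.0018 × 9000 / 9.8 = 1.65 mm
Layer 620–570 hPa: Δp = 50 hPa = 5000 Pa, q̄ = 0.0012 kg/kg → 0.0012 × 5000 / 9.8 = 0.61 mm
Layer 570–400 hPa: Δp = 170 hPa = 17000 Pa, q̄ = 0.0014 kg/kg → 0.0014 × 17000 / 9.8 = 2.43 mm
PW = 12.40 + 1.43 + 1.65 + 0.61 + 2.43 = 18.52 ≈ 18.5 mm.

PW ≈ 18.5 mm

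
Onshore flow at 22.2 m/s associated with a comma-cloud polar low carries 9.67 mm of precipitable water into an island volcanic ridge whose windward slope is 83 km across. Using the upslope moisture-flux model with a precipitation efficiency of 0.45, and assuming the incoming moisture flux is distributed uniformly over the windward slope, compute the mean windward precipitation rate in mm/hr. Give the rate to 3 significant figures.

R ≈ 4.19 mm/hr

Incoming column moisture flux per unit ridge length: F = V × PW = 22.2 × 9.67 = 214.674 mm·m/s.
Spread over the 83 km slope with efficiency ε = 0.45: R = ε·F/W = 0.45 × 214.674 / 83000 m = 1.164e-03 mm/s.
R = 1.164e-03 × 3600 = 4.19 mm/hr.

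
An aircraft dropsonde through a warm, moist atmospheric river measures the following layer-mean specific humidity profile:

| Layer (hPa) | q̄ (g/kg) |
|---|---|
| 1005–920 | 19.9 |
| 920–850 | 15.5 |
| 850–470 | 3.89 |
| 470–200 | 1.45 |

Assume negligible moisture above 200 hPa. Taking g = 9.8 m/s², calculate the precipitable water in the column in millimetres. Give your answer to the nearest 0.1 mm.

Precipitable water is the column-integrated vapour mass per unit area: PW = (1/g) Σ q̄ Δp, with q in kg/kg and Δp in Pa (1 kg/m² of water = 1 mm).
Layer 1005–920 hPa: Δp = 85 hPa = 8500 Pa, q̄ = 0.0199 kg/kg → 0.0199 × 8500 / 9.8 = 17.26 mm
Layer 920–850 hPa: Δp = 70 hPa = 7000 Pa, q̄ = 0.0155 kg/kg → 0.0155 × 7000 / 9.8 = 11.07 mm
Layer 850–470 hPa: Δp = 380 hPa = 38000 Pa, q̄ = 0.00389 kg/kg → 0.00389 × 38000 / 9.8 = 15.08 mm
Layer 470–200 hPa: Δp = 270 hPa = 27000 Pa, q̄ = 0.00145 kg/kg → 0.00145 × 27000 / 9.8 = 3.99 mm
PW = 17.26 + 11.07 + 15.08 + 3.99 = 47.40 ≈ 47.4 mm.

PW ≈ 47.4 mm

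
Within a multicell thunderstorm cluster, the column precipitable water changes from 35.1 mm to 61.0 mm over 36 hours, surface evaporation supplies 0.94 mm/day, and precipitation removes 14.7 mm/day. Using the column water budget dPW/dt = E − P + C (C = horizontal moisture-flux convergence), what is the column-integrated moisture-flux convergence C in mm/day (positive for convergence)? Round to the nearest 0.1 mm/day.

dPW/dt = (61.0 − 35.1) mm / (36/24 day) = +17.267 mm/day.
C = dPW/dt − E + P = (+17.267) − 0.94 + 14.7 = 31.0 mm/day.

C ≈ 31.0 mm/day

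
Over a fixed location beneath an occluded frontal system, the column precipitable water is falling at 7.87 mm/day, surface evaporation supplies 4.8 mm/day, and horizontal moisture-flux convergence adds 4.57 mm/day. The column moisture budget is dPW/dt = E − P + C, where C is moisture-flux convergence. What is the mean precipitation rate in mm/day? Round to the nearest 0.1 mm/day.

P ≈ 17.2 mm/day

dPW/dt = -7.87 mm/day.
P = E + C − dPW/dt = 4.8 + (4.57) − (-7.87) = 17.2 mm/day.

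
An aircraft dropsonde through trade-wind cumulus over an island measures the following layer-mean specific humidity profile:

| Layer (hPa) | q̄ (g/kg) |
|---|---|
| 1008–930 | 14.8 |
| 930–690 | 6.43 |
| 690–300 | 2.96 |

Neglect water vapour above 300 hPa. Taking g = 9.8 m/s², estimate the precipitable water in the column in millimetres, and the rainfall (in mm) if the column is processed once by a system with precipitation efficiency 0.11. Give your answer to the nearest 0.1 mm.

Precipitable water is the column-integrated vapour mass per unit area: PW = (1/g) Σ q̄ Δp, with q in kg/kg and Δp in Pa (1 kg/m² of water = 1 mm).
Layer 1008–930 hPa: Δp = 78 hPa = 7800 Pa, q̄ = 0.0148 kg/kg → 0.0148 × 7800 / 9.8 = 11.78 mm
Layer 930–690 hPa: Δp = 240 hPa = 24000 Pa, q̄ = 0.00643 kg/kg → 0.00643 × 24000 / 9.8 = 15.75 mm
Layer 690–300 hPa: Δp = 390 hPa = 39000 Pa, q̄ = 0.00296 kg/kg → 0.00296 × 39000 / 9.8 = 11.78 mm
PW = 11.78 + 15.75 + 11.78 = 39.31 ≈ 39.3 mm.
Rainfall = ε × PW = 0.11 × 39.3 = 4.3 mm.

PW ≈ 39.3 mm; rainfall ≈ 4.3 mm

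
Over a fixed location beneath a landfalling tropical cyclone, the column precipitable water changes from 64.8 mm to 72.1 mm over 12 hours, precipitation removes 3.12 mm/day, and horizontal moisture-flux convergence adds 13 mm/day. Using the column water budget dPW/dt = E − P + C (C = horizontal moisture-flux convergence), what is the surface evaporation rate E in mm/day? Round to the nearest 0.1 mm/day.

E ≈ 4.7 mm/day

dPW/dt = (72.1 − 64.8) mm / (12/24 day) = +14.600 mm/day.
E = dPW/dt + P − C = (+14.600) + 3.12 − (13) = 4.7 mm/day.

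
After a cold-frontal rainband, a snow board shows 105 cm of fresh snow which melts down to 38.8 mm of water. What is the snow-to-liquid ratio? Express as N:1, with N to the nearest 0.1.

Ratio = snow depth / SWE = 1050 mm / 38.8 mm = 27.1, i.e. 27.1:1.

ratio ≈ 27.1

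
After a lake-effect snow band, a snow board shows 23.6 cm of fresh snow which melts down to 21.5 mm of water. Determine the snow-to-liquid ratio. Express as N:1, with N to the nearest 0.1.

Ratio = snow depth / SWE = 236 mm / 21.5 mm = 11.0, i.e. 11.0:1.

ratio ≈ 11.0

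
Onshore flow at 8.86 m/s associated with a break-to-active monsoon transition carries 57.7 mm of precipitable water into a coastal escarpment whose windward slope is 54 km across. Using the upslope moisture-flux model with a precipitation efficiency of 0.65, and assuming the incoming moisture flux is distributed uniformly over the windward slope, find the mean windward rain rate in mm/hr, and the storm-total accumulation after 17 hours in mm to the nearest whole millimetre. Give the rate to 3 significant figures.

Incoming column moisture flux per unit ridge length: F = V × PW = 8.86 × 57.7 = 511.222 mm·m/s.
Spread over the 54 km slope with efficiency ε = 0.65: R = ε·F/W = 0.65 × 511.222 / 54000 m = 6.154e-03 mm/s.
R = 6.154e-03 × 3600 = 22.2 mm/hr.
Over 17 h: total = 22.2 × 17 = 377.4 ≈ 377 mm.

R ≈ 22.2 mm/hr; total ≈ 377 mm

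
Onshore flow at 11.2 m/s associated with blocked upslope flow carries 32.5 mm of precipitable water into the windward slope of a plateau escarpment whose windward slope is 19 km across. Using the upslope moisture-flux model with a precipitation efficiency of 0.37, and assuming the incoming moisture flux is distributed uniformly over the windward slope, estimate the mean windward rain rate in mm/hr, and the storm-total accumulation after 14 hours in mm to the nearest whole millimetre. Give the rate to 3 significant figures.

Incoming column moisture flux per unit ridge length: F = V × PW = 11.2 × 32.5 = 364 mm·m/s.
Spread over the 19 km slope with efficiency ε = 0.37: R = ε·F/W = 0.37 × 364 / 19000 m = 7.088e-03 mm/s.
R = 7.088e-03 × 3600 = 25.5 mm/hr.
Over 14 h: total = 25.5 × 14 = 357 mm.

R ≈ 25.5 mm/hr; total ≈ 357 mm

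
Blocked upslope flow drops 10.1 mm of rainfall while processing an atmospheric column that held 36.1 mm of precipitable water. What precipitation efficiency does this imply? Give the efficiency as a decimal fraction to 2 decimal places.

ε = rainfall / PW = 10.1 / 36.1 = 0.28.

ε ≈ 0.28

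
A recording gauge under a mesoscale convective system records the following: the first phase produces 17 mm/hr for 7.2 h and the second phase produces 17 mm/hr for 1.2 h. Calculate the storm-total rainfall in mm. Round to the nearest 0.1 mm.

Total = Σ Rᵢ Δtᵢ = 17 × 7.2 + 17 × 1.2
      = 122.4 + 20.4 = 142.8 mm.

total ≈ 142.8 mm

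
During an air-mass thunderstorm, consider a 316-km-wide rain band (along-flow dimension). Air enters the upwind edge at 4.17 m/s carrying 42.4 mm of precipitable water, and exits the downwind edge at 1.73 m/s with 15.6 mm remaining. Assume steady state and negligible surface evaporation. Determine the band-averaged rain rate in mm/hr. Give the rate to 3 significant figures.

Column moisture flux per unit crosswind length is F = V × PW.
Inflow: F_in = 4.17 × 42.4 = 176.808 mm·m/s
Outflow: F_out = 1.73 × 15.6 = 26.988 mm·m/s
Steady-state rate R = (F_in − F_out)/L = (176.808 − 26.988) / 316000 m = 4.741e-04 mm/s.
R = 4.741e-04 × 3600 = 1.71 mm/hr.

R ≈ 1.71 mm/hr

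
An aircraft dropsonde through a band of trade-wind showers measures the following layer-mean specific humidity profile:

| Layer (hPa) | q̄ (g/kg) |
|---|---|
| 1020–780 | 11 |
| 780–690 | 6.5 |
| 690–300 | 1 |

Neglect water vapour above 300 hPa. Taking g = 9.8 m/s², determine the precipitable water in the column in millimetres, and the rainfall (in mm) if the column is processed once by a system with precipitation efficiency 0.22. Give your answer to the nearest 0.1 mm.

PW ≈ 36.9 mm; rainfall ≈ 8.1 mm

Precipitable water is the column-integrated vapour mass per unit area: PW = (1/g) Σ q̄ Δp, with q in kg/kg and Δp in Pa (1 kg/m² of water = 1 mm).
Layer 1020–780 hPa: Δp = 240 hPa = 24000 Pa, q̄ = 0.011 kg/kg → 0.011 × 24000 / 9.8 = 26.94 mm
Layer 780–690 hPa: Δp = 90 hPa = 9000 Pa, q̄ = 0.0065 kg/kg → 0.0065 × 9000 / 9.8 = 5.97 mm
Layer 690–300 hPa: Δp = 390 hPa = 39000 Pa, q̄ = 0.001 kg/kg → 0.001 × 39000 / 9.8 = 3.98 mm
PW = 26.94 + 5.97 + 3.98 = 36.89 ≈ 36.9 mm.
Rainfall = ε × PW = 0.22 × 36.9 = 8.1 mm.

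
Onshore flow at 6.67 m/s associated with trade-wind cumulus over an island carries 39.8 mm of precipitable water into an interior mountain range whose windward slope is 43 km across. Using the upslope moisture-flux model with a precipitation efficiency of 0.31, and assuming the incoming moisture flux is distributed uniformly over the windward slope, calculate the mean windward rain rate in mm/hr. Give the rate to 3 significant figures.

R ≈ 6.89 mm/hr

Incoming column moisture flux per unit ridge length: F = V × PW = 6.67 × 39.8 = 265.466 mm·m/s.
Spread over the 43 km slope with efficiency ε = 0.31: R = ε·F/W = 0.31 × 265.466 / 43000 m = 1.914e-03 mm/s.
R = 1.914e-03 × 3600 = 6.89 mm/hr.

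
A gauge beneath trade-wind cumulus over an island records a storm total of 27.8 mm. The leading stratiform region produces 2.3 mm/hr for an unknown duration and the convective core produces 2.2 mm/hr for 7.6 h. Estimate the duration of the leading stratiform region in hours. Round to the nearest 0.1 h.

Known phases: 2.2 × 7.6 = 16.72 mm.
Remaining depth = 27.8 − 16.72 = 11.08 mm.
Duration = 11.08 / 2.3 = 4.8 h.

duration ≈ 4.8 h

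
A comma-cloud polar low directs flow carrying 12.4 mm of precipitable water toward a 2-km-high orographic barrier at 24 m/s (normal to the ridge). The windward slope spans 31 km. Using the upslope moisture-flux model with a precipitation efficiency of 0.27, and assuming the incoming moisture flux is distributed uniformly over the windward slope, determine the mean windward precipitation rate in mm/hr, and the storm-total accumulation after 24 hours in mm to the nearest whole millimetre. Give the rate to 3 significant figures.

R ≈ 9.33 mm/hr; total ≈ 224 mm

Incoming column moisture flux per unit ridge length: F = V × PW = 24 × 12.4 = 297.6 mm·m/s.
Spread over the 31 km slope with efficiency ε = 0.27: R = ε·F/W = 0.27 × 297.6 / 31000 m = 2.592e-03 mm/s.
R = 2.592e-03 × 3600 = 9.33 mm/hr.
Over 24 h: total = 9.33 × 24 = 223.92 ≈ 224 mm.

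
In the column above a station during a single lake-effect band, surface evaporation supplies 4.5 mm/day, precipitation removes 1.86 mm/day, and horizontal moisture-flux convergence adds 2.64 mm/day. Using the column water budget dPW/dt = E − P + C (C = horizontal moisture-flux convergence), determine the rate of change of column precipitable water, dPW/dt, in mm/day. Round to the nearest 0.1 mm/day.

dPW/dt ≈ 5.3 mm/day

dPW/dt = E − P + C = 4.5 − 1.86 + (2.64) = 5.3 mm/day.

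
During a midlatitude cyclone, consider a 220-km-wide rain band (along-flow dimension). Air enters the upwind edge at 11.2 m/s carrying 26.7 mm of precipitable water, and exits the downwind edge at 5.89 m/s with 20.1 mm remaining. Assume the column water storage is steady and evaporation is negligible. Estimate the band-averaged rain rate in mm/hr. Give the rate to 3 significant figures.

Column moisture flux per unit crosswind length is F = V × PW.
Inflow: F_in = 11.2 × 26.7 = 299.04 mm·m/s
Outflow: F_out = 5.89 × 20.1 = 118.389 mm·m/s
Steady-state rate R = (F_in − F_out)/L = (299.04 − 118.389) / 220000 m = 8.211e-04 mm/s.
R = 8.211e-04 × 3600 = 2.96 mm/hr.

R ≈ 2.96 mm/hr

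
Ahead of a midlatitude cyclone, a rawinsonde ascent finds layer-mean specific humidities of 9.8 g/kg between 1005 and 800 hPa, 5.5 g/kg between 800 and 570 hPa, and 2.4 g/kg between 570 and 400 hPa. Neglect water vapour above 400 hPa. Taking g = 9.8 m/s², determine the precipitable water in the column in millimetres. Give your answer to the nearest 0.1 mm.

Precipitable water is the column-integrated vapour mass per unit area: PW = (1/g) Σ q̄ Δp, with q in kg/kg and Δp in Pa (1 kg/m² of water = 1 mm).
Layer 1005–800 hPa: Δp = 205 hPa = 20500 Pa, q̄ = 0.0098 kg/kg → 0.0098 × 20500 / 9.8 = 20.50 mm
Layer 800–570 hPa: Δp = 230 hPa = 23000 Pa, q̄ = 0.0055 kg/kg → 0.0055 × 23000 / 9.8 = 12.91 mm
Layer 570–400 hPa: Δp = 170 hPa = 17000 Pa, q̄ = 0.0024 kg/kg → 0.0024 × 17000 / 9.8 = 4.16 mm
PW = 20.50 + 12.91 + 4.16 = 37.57 ≈ 37.6 mm.

PW ≈ 37.6 mm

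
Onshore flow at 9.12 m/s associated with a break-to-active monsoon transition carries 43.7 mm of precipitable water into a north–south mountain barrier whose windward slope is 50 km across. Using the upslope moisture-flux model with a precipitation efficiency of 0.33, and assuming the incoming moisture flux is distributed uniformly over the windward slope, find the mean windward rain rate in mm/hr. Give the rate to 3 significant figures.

Incoming column moisture flux per unit ridge length: F = V × PW = 9.12 × 43.7 = 398.544 mm·m/s.
Spread over the 50 km slope with efficiency ε = 0.33: R = ε·F/W = 0.33 × 398.544 / 50000 m = 2.630e-03 mm/s.
R = 2.630e-03 × 3600 = 9.47 mm/hr.

R ≈ 9.47 mm/hr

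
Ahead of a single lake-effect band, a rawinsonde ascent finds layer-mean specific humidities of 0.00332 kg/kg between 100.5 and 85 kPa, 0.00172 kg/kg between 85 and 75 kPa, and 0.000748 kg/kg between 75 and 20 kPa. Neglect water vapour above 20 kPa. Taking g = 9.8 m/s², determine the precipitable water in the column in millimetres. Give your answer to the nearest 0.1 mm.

Precipitable water is the column-integrated vapour mass per unit area: PW = (1/g) Σ q̄ Δp, with q in kg/kg and Δp in Pa (1 kg/m² of water = 1 mm).
Layer 100.5–85 kPa: Δp = 155 hPa = 15500 Pa, q̄ = 0.00332 kg/kg → 0.00332 × 15500 / 9.8 = 5.25 mm
Layer 85–75 kPa: Δp = 100 hPa = 10000 Pa, q̄ = 0.00172 kg/kg → 0.00172 × 10000 / 9.8 = 1.76 mm
Layer 75–20 kPa: Δp = 550 hPa = 55000 Pa, q̄ = 0.000748 kg/kg → 0.000748 × 55000 / 9.8 = 4.20 mm
PW = 5.25 + 1.76 + 4.20 = 11.21 ≈ 11.2 mm.

PW ≈ 11.2 mm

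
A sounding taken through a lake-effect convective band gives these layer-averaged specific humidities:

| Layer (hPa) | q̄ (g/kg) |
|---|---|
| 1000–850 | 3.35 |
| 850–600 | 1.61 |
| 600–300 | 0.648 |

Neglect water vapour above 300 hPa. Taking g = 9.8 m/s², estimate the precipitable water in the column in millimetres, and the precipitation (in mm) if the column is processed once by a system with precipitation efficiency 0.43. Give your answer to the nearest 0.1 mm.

Precipitable water is the column-integrated vapour mass per unit area: PW = (1/g) Σ q̄ Δp, with q in kg/kg and Δp in Pa (1 kg/m² of water = 1 mm).
Layer 1000–850 hPa: Δp = 150 hPa = 15000 Pa, q̄ = 0.00335 kg/kg → 0.00335 × 15000 / 9.8 = 5.13 mm
Layer 850–600 hPa: Δp = 250 hPa = 25000 Pa, q̄ = 0.00161 kg/kg → 0.00161 × 25000 / 9.8 = 4.11 mm
Layer 600–300 hPa: Δp = 300 hPa = 30000 Pa, q̄ = 0.000648 kg/kg → 0.000648 × 30000 / 9.8 = 1.98 mm
PW = 5.13 + 4.11 + 1.98 = 11.22 ≈ 11.2 mm.
Precipitation = ε × PW = 0.43 × 11.2 = 4.8 mm.

PW ≈ 11.2 mm; precipitation ≈ 4.8 mm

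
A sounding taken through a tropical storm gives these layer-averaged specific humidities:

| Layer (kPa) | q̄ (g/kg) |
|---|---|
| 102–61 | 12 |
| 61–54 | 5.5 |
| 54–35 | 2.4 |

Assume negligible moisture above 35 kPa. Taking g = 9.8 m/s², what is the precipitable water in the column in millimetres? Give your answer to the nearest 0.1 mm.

PW ≈ 58.8 mm

Precipitable water is the column-integrated vapour mass per unit area: PW = (1/g) Σ q̄ Δp, with q in kg/kg and Δp in Pa (1 kg/m² of water = 1 mm).
Layer 102–61 kPa: Δp = 410 hPa = 41000 Pa, q̄ = 0.012 kg/kg → 0.012 × 41000 / 9.8 = 50.20 mm
Layer 61–54 kPa: Δp = 70 hPa = 7000 Pa, q̄ = 0.0055 kg/kg → 0.0055 × 7000 / 9.8 = 3.93 mm
Layer 54–35 kPa: Δp = 190 hPa = 19000 Pa, q̄ = 0.0024 kg/kg → 0.0024 × 19000 / 9.8 = 4.65 mm
PW = 50.20 + 3.93 + 4.65 = 58.78 ≈ 58.8 mm.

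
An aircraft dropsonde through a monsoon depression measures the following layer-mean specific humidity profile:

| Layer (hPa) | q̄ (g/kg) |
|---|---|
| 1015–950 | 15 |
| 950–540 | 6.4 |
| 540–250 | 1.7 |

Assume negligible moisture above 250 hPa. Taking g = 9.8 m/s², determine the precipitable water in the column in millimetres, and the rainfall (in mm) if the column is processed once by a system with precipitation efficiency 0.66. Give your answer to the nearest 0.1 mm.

PW ≈ 41.8 mm; rainfall ≈ 27.6 mm

Precipitable water is the column-integrated vapour mass per unit area: PW = (1/g) Σ q̄ Δp, with q in kg/kg and Δp in Pa (1 kg/m² of water = 1 mm).
Layer 1015–950 hPa: Δp = 65 hPa = 6500 Pa, q̄ = 0.015 kg/kg → 0.015 × 6500 / 9.8 = 9.95 mm
Layer 950–540 hPa: Δp = 410 hPa = 41000 Pa, q̄ = 0.0064 kg/kg → 0.0064 × 41000 / 9.8 = 26.78 mm
Layer 540–250 hPa: Δp = 290 hPa = 29000 Pa, q̄ = 0.0017 kg/kg → 0.0017 × 29000 / 9.8 = 5.03 mm
PW = 9.95 + 26.78 + 5.03 = 41.76 ≈ 41.8 mm.
Rainfall = ε × PW = 0.66 × 41.8 = 27.6 mm.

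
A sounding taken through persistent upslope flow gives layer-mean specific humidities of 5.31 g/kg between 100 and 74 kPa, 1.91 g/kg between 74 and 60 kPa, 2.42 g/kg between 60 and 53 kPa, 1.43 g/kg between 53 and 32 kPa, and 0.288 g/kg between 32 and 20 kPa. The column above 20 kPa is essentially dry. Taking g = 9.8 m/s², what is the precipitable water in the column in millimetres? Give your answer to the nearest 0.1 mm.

Precipitable water is the column-integrated vapour mass per unit area: PW = (1/g) Σ q̄ Δp, with q in kg/kg and Δp in Pa (1 kg/m² of water = 1 mm).
Layer 100–74 kPa: Δp = 260 hPa = 26000 Pa, q̄ = 0.00531 kg/kg → 0.00531 × 26000 / 9.8 = 14.09 mm
Layer 74–60 kPa: Δp = 140 hPa = 14000 Pa, q̄ = 0.00191 kg/kg → 0.00191 × 14000 / 9.8 = 2.73 mm
Layer 60–53 kPa: Δp = 70 hPa = 7000 Pa, q̄ = 0.00242 kg/kg → 0.00242 × 7000 / 9.8 = 1.73 mm
Layer 53–32 kPa: Δp = 210 hPa = 21000 Pa, q̄ = 0.00143 kg/kg → 0.00143 × 21000 / 9.8 = 3.06 mm
Layer 32–20 kPa: Δp = 120 hPa = 12000 Pa, q̄ = 0.000288 kg/kg → 0.000288 × 12000 / 9.8 = 0.35 mm
PW = 14.09 + 2.73 + 1.73 + 3.06 + 0.35 = 21.96 ≈ 22.0 mm.

PW ≈ 22.0 mm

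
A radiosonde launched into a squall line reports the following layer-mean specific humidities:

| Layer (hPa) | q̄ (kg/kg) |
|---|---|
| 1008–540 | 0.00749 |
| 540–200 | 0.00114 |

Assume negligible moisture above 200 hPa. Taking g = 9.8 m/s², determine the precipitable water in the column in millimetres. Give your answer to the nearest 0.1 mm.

Precipitable water is the column-integrated vapour mass per unit area: PW = (1/g) Σ q̄ Δp, with q in kg/kg and Δp in Pa (1 kg/m² of water = 1 mm).
Layer 1008–540 hPa: Δp = 468 hPa = 46800 Pa, q̄ = 0.00749 kg/kg → 0.00749 × 46800 / 9.8 = 35.77 mm
Layer 540–200 hPa: Δp = 340 hPa = 34000 Pa, q̄ = 0.00114 kg/kg → 0.00114 × 34000 / 9.8 = 3.96 mm
PW = 35.77 + 3.96 = 39.73 ≈ 39.7 mm.

PW ≈ 39.7 mm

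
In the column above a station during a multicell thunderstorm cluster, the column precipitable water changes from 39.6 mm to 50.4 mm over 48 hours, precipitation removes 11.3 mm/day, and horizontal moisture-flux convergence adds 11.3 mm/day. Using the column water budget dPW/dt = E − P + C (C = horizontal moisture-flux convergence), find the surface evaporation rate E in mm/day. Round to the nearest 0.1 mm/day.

E ≈ 5.4 mm/day

dPW/dt = (50.4 − 39.6) mm / (48/24 day) = +5.400 mm/day.
E = dPW/dt + P − C = (+5.400) + 11.3 − (11.3) = 5.4 mm/day.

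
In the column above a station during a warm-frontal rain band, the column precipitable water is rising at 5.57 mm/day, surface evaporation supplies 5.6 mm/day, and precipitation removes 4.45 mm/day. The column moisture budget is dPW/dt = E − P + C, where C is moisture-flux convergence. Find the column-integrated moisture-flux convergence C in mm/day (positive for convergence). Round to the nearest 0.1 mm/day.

C ≈ 4.4 mm/day

dPW/dt = +5.57 mm/day.
C = dPW/dt − E + P = (+5.57) − 5.6 + 4.45 = 4.4 mm/day.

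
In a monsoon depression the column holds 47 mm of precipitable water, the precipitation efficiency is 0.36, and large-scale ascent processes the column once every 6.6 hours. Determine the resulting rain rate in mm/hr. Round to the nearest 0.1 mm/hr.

Each overturning extracts ε × PW = 0.36 × 47 = 16.92 mm.
Rate = ε·PW / τ = 16.92 / 6.6 h = 2.6 mm/hr.

R ≈ 2.6 mm/hr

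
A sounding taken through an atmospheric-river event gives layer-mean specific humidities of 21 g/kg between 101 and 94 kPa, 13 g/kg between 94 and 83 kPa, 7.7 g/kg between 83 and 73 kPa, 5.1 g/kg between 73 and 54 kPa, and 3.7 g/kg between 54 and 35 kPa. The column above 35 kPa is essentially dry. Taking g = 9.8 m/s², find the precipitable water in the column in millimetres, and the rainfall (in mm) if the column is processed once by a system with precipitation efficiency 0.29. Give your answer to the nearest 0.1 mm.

PW ≈ 54.5 mm; rainfall ≈ 15.8 mm

Precipitable water is the column-integrated vapour mass per unit area: PW = (1/g) Σ q̄ Δp, with q in kg/kg and Δp in Pa (1 kg/m² of water = 1 mm).
Layer 101–94 kPa: Δp = 70 hPa = 7000 Pa, q̄ = 0.021 kg/kg → 0.021 × 7000 / 9.8 = 15.00 mm
Layer 94–83 kPa: Δp = 110 hPa = 11000 Pa, q̄ = 0.013 kg/kg → 0.013 × 11000 / 9.8 = 14.59 mm
Layer 83–73 kPa: Δp = 100 hPa = 10000 Pa, q̄ = 0.0077 kg/kg → 0.0077 × 10000 / 9.8 = 7.86 mm
Layer 73–54 kPa: Δp = 190 hPa = 19000 Pa, q̄ = 0.0051 kg/kg → 0.0051 × 19000 / 9.8 = 9.89 mm
Layer 54–35 kPa: Δp = 190 hPa = 19000 Pa, q̄ = 0.0037 kg/kg → 0.0037 × 19000 / 9.8 = 7.17 mm
PW = 15.00 + 14.59 + 7.86 + 9.89 + 7.17 = 54.51 ≈ 54.5 mm.
Rainfall = ε × PW = 0.29 × 54.5 = 15.8 mm.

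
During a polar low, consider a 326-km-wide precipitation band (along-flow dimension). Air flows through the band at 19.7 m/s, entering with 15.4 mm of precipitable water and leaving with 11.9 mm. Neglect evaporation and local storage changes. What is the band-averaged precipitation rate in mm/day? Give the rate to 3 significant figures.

R ≈ 18.3 mm/day

Column moisture flux per unit crosswind length is F = V × PW.
Inflow: F_in = 19.7 × 15.4 = 303.38 mm·m/s
Outflow: F_out = 19.7 × 11.9 = 234.43 mm·m/s
Steady-state rate R = (F_in − F_out)/L = (303.38 − 234.43) / 326000 m = 2.115e-04 mm/s.
R = 2.115e-04 × 3600 × 24 = 18.3 mm/day.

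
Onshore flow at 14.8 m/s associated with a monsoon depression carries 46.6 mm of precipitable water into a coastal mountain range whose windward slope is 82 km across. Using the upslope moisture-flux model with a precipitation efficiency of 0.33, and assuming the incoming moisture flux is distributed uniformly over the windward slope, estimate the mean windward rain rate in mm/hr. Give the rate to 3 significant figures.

Incoming column moisture flux per unit ridge length: F = V × PW = 14.8 × 46.6 = 689.68 mm·m/s.
Spread over the 82 km slope with efficiency ε = 0.33: R = ε·F/W = 0.33 × 689.68 / 82000 m = 2.776e-03 mm/s.
R = 2.776e-03 × 3600 = 9.99 mm/hr.

R ≈ 9.99 mm/hr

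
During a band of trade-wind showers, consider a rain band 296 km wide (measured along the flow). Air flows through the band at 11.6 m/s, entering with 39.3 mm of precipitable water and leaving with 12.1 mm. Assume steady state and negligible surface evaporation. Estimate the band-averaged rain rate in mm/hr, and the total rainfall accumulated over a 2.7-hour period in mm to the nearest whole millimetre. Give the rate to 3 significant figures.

Column moisture flux per unit crosswind length is F = V × PW.
Inflow: F_in = 11.6 × 39.3 = 455.88 mm·m/s
Outflow: F_out = 11.6 × 12.1 = 140.36 mm·m/s
Steady-state rate R = (F_in − F_out)/L = (455.88 − 140.36) / 296000 m = 1.066e-03 mm/s.
R = 1.066e-03 × 3600 = 3.84 mm/hr.
Over 2.7 h: total = 3.84 × 2.7 = 10.368 ≈ 10 mm.

R ≈ 3.84 mm/hr; total ≈ 10 mm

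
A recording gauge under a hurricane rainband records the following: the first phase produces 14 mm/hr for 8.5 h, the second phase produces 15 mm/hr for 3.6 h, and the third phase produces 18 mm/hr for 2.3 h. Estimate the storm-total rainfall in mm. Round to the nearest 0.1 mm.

Total = Σ Rᵢ Δtᵢ = 14 × 8.5 + 15 × 3.6 + 18 × 2.3
      = 119 + 54 + 41.4 = 214.4 mm.

total ≈ 214.4 mm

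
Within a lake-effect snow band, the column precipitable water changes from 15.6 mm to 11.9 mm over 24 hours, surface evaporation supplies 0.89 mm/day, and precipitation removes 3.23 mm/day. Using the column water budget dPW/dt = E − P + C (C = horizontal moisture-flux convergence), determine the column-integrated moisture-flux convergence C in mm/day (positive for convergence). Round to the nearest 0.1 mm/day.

C ≈ -1.4 mm/day

dPW/dt = (11.9 − 15.6) mm / (24/24 day) = -3.700 mm/day.
C = dPW/dt − E + P = (-3.700) − 0.89 + 3.23 = -1.4 mm/day.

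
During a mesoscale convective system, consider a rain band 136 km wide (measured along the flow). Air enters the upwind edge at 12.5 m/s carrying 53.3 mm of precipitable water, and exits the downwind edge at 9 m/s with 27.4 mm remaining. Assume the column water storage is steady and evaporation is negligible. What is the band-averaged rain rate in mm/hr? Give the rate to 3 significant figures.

R ≈ 11.1 mm/hr

Column moisture flux per unit crosswind length is F = V × PW.
Inflow: F_in = 12.5 × 53.3 = 666.25 mm·m/s
Outflow: F_out = 9 × 27.4 = 246.6 mm·m/s
Steady-state rate R = (F_in − F_out)/L = (666.25 − 246.6) / 136000 m = 3.086e-03 mm/s.
R = 3.086e-03 × 3600 = 11.1 mm/hr.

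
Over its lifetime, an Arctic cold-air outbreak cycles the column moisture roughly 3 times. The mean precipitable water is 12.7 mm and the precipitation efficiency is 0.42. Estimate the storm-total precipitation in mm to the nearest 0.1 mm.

Each cycle deposits ε × PW = 0.42 × 12.7 = 5.334 mm.
Over 3 cycles: 3 × 5.334 = 16.0 mm.

precipitation ≈ 16.0 mm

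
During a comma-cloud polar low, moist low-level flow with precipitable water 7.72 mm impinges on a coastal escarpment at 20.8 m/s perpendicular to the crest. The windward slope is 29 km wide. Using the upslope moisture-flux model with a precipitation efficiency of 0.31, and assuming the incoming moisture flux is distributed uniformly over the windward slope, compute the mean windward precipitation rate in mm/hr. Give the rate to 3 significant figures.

R ≈ 6.18 mm/hr

Incoming column moisture flux per unit ridge length: F = V × PW = 20.8 × 7.72 = 160.576 mm·m/s.
Spread over the 29 km slope with efficiency ε = 0.31: R = ε·F/W = 0.31 × 160.576 / 29000 m = 1.717e-03 mm/s.
R = 1.717e-03 × 3600 = 6.18 mm/hr.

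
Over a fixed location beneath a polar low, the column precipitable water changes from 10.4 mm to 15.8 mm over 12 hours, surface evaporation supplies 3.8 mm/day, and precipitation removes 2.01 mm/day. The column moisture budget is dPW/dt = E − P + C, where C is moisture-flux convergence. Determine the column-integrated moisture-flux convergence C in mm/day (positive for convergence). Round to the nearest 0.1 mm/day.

C ≈ 9.0 mm/day

dPW/dt = (15.8 − 10.4) mm / (12/24 day) = +10.800 mm/day.
C = dPW/dt − E + P = (+10.800) − 3.8 + 2.01 = 9.0 mm/day.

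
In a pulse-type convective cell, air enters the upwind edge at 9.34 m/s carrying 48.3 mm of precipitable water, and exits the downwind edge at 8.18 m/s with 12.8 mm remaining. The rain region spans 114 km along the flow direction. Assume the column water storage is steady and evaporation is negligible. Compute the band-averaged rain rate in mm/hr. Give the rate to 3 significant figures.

Column moisture flux per unit crosswind length is F = V × PW.
Inflow: F_in = 9.34 × 48.3 = 451.122 mm·m/s
Outflow: F_out = 8.18 × 12.8 = 104.704 mm·m/s
Steady-state rate R = (F_in − F_out)/L = (451.122 − 104.704) / 114000 m = 3.039e-03 mm/s.
R = 3.039e-03 × 3600 = 10.9 mm/hr.

R ≈ 10.9 mm/hr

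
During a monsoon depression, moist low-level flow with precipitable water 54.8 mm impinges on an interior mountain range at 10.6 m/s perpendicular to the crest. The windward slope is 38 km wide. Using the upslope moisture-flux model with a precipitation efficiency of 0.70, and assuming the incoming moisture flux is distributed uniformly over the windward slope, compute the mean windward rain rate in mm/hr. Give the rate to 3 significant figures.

Incoming column moisture flux per unit ridge length: F = V × PW = 10.6 × 54.8 = 580.88 mm·m/s.
Spread over the 38 km slope with efficiency ε = 0.70: R = ε·F/W = 0.70 × 580.88 / 38000 m = 1.070e-02 mm/s.
R = 1.070e-02 × 3600 = 38.5 mm/hr.

R ≈ 38.5 mm/hr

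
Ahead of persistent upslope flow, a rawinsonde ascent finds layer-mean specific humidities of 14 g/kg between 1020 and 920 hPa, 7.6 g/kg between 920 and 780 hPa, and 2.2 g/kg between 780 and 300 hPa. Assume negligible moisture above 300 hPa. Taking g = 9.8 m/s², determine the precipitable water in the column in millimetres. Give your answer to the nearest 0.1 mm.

PW ≈ 35.9 mm

Precipitable water is the column-integrated vapour mass per unit area: PW = (1/g) Σ q̄ Δp, with q in kg/kg and Δp in Pa (1 kg/m² of water = 1 mm).
Layer 1020–920 hPa: Δp = 100 hPa = 10000 Pa, q̄ = 0.014 kg/kg → 0.014 × 10000 / 9.8 = 14.29 mm
Layer 920–780 hPa: Δp = 140 hPa = 14000 Pa, q̄ = 0.0076 kg/kg → 0.0076 × 14000 / 9.8 = 10.86 mm
Layer 780–300 hPa: Δp = 480 hPa = 48000 Pa, q̄ = 0.0022 kg/kg → 0.0022 × 48000 / 9.8 = 10.78 mm
PW = 14.29 + 10.86 + 10.78 = 35.93 ≈ 35.9 mm.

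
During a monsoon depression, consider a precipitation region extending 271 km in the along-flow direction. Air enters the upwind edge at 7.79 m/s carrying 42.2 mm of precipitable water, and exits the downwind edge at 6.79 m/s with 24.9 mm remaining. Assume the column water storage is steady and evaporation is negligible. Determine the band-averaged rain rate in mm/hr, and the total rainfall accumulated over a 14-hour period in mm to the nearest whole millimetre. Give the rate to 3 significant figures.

Column moisture flux per unit crosswind length is F = V × PW.
Inflow: F_in = 7.79 × 42.2 = 328.738 mm·m/s
Outflow: F_out = 6.79 × 24.9 = 169.071 mm·m/s
Steady-state rate R = (F_in − F_out)/L = (328.738 − 169.071) / 271000 m = 5.892e-04 mm/s.
R = 5.892e-04 × 3600 = 2.12 mm/hr.
Over 14 h: total = 2.12 × 14 = 29.68 ≈ 30 mm.

R ≈ 2.12 mm/hr; total ≈ 30 mm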